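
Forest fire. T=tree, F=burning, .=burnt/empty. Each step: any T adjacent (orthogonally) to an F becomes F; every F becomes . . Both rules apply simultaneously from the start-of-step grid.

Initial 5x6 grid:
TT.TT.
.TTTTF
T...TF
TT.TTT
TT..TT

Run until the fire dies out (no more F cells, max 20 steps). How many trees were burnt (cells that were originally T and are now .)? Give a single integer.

Step 1: +3 fires, +2 burnt (F count now 3)
Step 2: +4 fires, +3 burnt (F count now 4)
Step 3: +4 fires, +4 burnt (F count now 4)
Step 4: +1 fires, +4 burnt (F count now 1)
Step 5: +1 fires, +1 burnt (F count now 1)
Step 6: +1 fires, +1 burnt (F count now 1)
Step 7: +0 fires, +1 burnt (F count now 0)
Fire out after step 7
Initially T: 19, now '.': 25
Total burnt (originally-T cells now '.'): 14

Answer: 14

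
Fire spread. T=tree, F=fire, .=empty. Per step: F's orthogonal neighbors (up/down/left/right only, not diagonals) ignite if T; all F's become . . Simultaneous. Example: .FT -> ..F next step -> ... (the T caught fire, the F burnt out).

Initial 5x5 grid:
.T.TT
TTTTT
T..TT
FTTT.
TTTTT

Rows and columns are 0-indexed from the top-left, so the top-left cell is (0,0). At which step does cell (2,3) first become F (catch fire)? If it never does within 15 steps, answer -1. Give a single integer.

Step 1: cell (2,3)='T' (+3 fires, +1 burnt)
Step 2: cell (2,3)='T' (+3 fires, +3 burnt)
Step 3: cell (2,3)='T' (+3 fires, +3 burnt)
Step 4: cell (2,3)='F' (+4 fires, +3 burnt)
  -> target ignites at step 4
Step 5: cell (2,3)='.' (+3 fires, +4 burnt)
Step 6: cell (2,3)='.' (+2 fires, +3 burnt)
Step 7: cell (2,3)='.' (+1 fires, +2 burnt)
Step 8: cell (2,3)='.' (+0 fires, +1 burnt)
  fire out at step 8

4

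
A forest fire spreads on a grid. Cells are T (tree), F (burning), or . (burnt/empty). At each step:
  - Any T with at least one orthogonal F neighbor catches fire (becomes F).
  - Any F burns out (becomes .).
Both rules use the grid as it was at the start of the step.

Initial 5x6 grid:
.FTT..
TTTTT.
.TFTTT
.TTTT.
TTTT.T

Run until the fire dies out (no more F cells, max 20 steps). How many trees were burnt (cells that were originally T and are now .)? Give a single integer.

Step 1: +6 fires, +2 burnt (F count now 6)
Step 2: +7 fires, +6 burnt (F count now 7)
Step 3: +5 fires, +7 burnt (F count now 5)
Step 4: +1 fires, +5 burnt (F count now 1)
Step 5: +0 fires, +1 burnt (F count now 0)
Fire out after step 5
Initially T: 20, now '.': 29
Total burnt (originally-T cells now '.'): 19

Answer: 19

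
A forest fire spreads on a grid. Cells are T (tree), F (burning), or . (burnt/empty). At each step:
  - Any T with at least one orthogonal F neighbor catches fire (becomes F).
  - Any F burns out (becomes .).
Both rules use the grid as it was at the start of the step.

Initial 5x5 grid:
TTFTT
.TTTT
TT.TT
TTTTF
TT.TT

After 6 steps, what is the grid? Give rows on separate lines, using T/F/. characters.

Step 1: 6 trees catch fire, 2 burn out
  TF.FT
  .TFTT
  TT.TF
  TTTF.
  TT.TF
Step 2: 8 trees catch fire, 6 burn out
  F...F
  .F.FF
  TT.F.
  TTF..
  TT.F.
Step 3: 2 trees catch fire, 8 burn out
  .....
  .....
  TF...
  TF...
  TT...
Step 4: 3 trees catch fire, 2 burn out
  .....
  .....
  F....
  F....
  TF...
Step 5: 1 trees catch fire, 3 burn out
  .....
  .....
  .....
  .....
  F....
Step 6: 0 trees catch fire, 1 burn out
  .....
  .....
  .....
  .....
  .....

.....
.....
.....
.....
.....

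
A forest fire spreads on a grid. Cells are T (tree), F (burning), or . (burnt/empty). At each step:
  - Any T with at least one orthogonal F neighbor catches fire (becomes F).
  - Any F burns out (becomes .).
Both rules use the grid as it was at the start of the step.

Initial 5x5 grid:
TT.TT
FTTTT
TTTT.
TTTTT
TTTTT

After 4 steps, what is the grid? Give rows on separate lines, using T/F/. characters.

Step 1: 3 trees catch fire, 1 burn out
  FT.TT
  .FTTT
  FTTT.
  TTTTT
  TTTTT
Step 2: 4 trees catch fire, 3 burn out
  .F.TT
  ..FTT
  .FTT.
  FTTTT
  TTTTT
Step 3: 4 trees catch fire, 4 burn out
  ...TT
  ...FT
  ..FT.
  .FTTT
  FTTTT
Step 4: 5 trees catch fire, 4 burn out
  ...FT
  ....F
  ...F.
  ..FTT
  .FTTT

...FT
....F
...F.
..FTT
.FTTT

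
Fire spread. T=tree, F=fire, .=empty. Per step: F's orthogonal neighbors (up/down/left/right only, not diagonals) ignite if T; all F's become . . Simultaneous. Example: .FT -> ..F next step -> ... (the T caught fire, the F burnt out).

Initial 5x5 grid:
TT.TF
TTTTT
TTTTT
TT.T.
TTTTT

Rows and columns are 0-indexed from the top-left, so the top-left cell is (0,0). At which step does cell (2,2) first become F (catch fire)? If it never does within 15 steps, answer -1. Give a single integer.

Step 1: cell (2,2)='T' (+2 fires, +1 burnt)
Step 2: cell (2,2)='T' (+2 fires, +2 burnt)
Step 3: cell (2,2)='T' (+2 fires, +2 burnt)
Step 4: cell (2,2)='F' (+3 fires, +2 burnt)
  -> target ignites at step 4
Step 5: cell (2,2)='.' (+4 fires, +3 burnt)
Step 6: cell (2,2)='.' (+5 fires, +4 burnt)
Step 7: cell (2,2)='.' (+2 fires, +5 burnt)
Step 8: cell (2,2)='.' (+1 fires, +2 burnt)
Step 9: cell (2,2)='.' (+0 fires, +1 burnt)
  fire out at step 9

4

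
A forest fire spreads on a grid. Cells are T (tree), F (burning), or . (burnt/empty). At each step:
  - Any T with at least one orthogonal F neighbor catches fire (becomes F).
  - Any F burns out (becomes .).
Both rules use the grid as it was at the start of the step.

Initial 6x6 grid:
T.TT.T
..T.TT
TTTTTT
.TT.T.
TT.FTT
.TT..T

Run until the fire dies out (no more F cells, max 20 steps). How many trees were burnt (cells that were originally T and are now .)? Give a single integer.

Answer: 22

Derivation:
Step 1: +1 fires, +1 burnt (F count now 1)
Step 2: +2 fires, +1 burnt (F count now 2)
Step 3: +2 fires, +2 burnt (F count now 2)
Step 4: +3 fires, +2 burnt (F count now 3)
Step 5: +2 fires, +3 burnt (F count now 2)
Step 6: +4 fires, +2 burnt (F count now 4)
Step 7: +3 fires, +4 burnt (F count now 3)
Step 8: +2 fires, +3 burnt (F count now 2)
Step 9: +2 fires, +2 burnt (F count now 2)
Step 10: +1 fires, +2 burnt (F count now 1)
Step 11: +0 fires, +1 burnt (F count now 0)
Fire out after step 11
Initially T: 23, now '.': 35
Total burnt (originally-T cells now '.'): 22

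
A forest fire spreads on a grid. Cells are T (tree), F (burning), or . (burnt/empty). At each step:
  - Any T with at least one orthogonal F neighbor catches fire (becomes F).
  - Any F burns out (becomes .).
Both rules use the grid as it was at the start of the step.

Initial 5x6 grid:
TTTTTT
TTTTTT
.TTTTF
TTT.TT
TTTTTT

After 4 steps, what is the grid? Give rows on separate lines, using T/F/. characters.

Step 1: 3 trees catch fire, 1 burn out
  TTTTTT
  TTTTTF
  .TTTF.
  TTT.TF
  TTTTTT
Step 2: 5 trees catch fire, 3 burn out
  TTTTTF
  TTTTF.
  .TTF..
  TTT.F.
  TTTTTF
Step 3: 4 trees catch fire, 5 burn out
  TTTTF.
  TTTF..
  .TF...
  TTT...
  TTTTF.
Step 4: 5 trees catch fire, 4 burn out
  TTTF..
  TTF...
  .F....
  TTF...
  TTTF..

TTTF..
TTF...
.F....
TTF...
TTTF..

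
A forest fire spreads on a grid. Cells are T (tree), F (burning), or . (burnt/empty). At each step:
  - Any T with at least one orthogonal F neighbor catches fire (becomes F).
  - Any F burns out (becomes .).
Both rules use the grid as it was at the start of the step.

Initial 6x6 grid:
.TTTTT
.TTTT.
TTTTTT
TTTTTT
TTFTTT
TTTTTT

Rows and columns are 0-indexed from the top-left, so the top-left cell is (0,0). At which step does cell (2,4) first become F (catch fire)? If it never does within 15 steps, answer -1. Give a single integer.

Step 1: cell (2,4)='T' (+4 fires, +1 burnt)
Step 2: cell (2,4)='T' (+7 fires, +4 burnt)
Step 3: cell (2,4)='T' (+8 fires, +7 burnt)
Step 4: cell (2,4)='F' (+7 fires, +8 burnt)
  -> target ignites at step 4
Step 5: cell (2,4)='.' (+4 fires, +7 burnt)
Step 6: cell (2,4)='.' (+1 fires, +4 burnt)
Step 7: cell (2,4)='.' (+1 fires, +1 burnt)
Step 8: cell (2,4)='.' (+0 fires, +1 burnt)
  fire out at step 8

4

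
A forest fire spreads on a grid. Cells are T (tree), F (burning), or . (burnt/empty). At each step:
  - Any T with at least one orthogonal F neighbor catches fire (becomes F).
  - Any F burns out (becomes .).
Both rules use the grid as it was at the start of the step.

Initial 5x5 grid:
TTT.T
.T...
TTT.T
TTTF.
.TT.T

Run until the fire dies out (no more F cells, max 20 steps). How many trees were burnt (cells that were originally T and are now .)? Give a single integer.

Answer: 12

Derivation:
Step 1: +1 fires, +1 burnt (F count now 1)
Step 2: +3 fires, +1 burnt (F count now 3)
Step 3: +3 fires, +3 burnt (F count now 3)
Step 4: +2 fires, +3 burnt (F count now 2)
Step 5: +1 fires, +2 burnt (F count now 1)
Step 6: +2 fires, +1 burnt (F count now 2)
Step 7: +0 fires, +2 burnt (F count now 0)
Fire out after step 7
Initially T: 15, now '.': 22
Total burnt (originally-T cells now '.'): 12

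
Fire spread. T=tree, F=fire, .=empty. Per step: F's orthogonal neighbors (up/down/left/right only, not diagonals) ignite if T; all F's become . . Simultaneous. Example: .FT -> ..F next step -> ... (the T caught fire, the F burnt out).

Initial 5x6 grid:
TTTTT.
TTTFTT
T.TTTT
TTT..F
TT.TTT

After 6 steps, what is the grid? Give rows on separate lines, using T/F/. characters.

Step 1: 6 trees catch fire, 2 burn out
  TTTFT.
  TTF.FT
  T.TFTF
  TTT...
  TT.TTF
Step 2: 7 trees catch fire, 6 burn out
  TTF.F.
  TF...F
  T.F.F.
  TTT...
  TT.TF.
Step 3: 4 trees catch fire, 7 burn out
  TF....
  F.....
  T.....
  TTF...
  TT.F..
Step 4: 3 trees catch fire, 4 burn out
  F.....
  ......
  F.....
  TF....
  TT....
Step 5: 2 trees catch fire, 3 burn out
  ......
  ......
  ......
  F.....
  TF....
Step 6: 1 trees catch fire, 2 burn out
  ......
  ......
  ......
  ......
  F.....

......
......
......
......
F.....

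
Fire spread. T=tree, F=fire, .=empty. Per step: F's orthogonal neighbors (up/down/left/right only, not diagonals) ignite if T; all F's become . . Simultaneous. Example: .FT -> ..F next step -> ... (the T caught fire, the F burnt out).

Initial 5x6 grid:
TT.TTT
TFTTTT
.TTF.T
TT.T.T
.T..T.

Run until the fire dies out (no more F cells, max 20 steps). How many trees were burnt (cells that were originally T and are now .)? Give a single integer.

Step 1: +7 fires, +2 burnt (F count now 7)
Step 2: +4 fires, +7 burnt (F count now 4)
Step 3: +4 fires, +4 burnt (F count now 4)
Step 4: +2 fires, +4 burnt (F count now 2)
Step 5: +1 fires, +2 burnt (F count now 1)
Step 6: +0 fires, +1 burnt (F count now 0)
Fire out after step 6
Initially T: 19, now '.': 29
Total burnt (originally-T cells now '.'): 18

Answer: 18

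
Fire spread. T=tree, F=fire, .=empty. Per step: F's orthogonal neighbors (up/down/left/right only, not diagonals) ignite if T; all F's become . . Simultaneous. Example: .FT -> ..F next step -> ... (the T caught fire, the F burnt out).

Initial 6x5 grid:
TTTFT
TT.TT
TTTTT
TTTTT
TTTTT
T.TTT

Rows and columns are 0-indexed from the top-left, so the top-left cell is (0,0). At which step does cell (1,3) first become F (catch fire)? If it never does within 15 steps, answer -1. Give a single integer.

Step 1: cell (1,3)='F' (+3 fires, +1 burnt)
  -> target ignites at step 1
Step 2: cell (1,3)='.' (+3 fires, +3 burnt)
Step 3: cell (1,3)='.' (+5 fires, +3 burnt)
Step 4: cell (1,3)='.' (+5 fires, +5 burnt)
Step 5: cell (1,3)='.' (+5 fires, +5 burnt)
Step 6: cell (1,3)='.' (+4 fires, +5 burnt)
Step 7: cell (1,3)='.' (+1 fires, +4 burnt)
Step 8: cell (1,3)='.' (+1 fires, +1 burnt)
Step 9: cell (1,3)='.' (+0 fires, +1 burnt)
  fire out at step 9

1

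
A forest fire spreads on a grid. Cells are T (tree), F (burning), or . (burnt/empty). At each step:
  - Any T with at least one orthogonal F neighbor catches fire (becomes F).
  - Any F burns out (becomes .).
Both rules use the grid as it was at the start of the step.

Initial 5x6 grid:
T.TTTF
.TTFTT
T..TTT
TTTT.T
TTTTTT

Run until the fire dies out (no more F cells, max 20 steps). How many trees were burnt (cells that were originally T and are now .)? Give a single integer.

Step 1: +6 fires, +2 burnt (F count now 6)
Step 2: +5 fires, +6 burnt (F count now 5)
Step 3: +3 fires, +5 burnt (F count now 3)
Step 4: +4 fires, +3 burnt (F count now 4)
Step 5: +2 fires, +4 burnt (F count now 2)
Step 6: +2 fires, +2 burnt (F count now 2)
Step 7: +0 fires, +2 burnt (F count now 0)
Fire out after step 7
Initially T: 23, now '.': 29
Total burnt (originally-T cells now '.'): 22

Answer: 22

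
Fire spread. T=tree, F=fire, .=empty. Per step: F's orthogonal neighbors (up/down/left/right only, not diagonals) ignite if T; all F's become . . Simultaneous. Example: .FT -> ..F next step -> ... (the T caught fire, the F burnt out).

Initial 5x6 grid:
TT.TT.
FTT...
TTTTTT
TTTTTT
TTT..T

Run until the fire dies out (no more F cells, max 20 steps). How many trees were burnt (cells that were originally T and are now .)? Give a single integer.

Answer: 20

Derivation:
Step 1: +3 fires, +1 burnt (F count now 3)
Step 2: +4 fires, +3 burnt (F count now 4)
Step 3: +3 fires, +4 burnt (F count now 3)
Step 4: +3 fires, +3 burnt (F count now 3)
Step 5: +3 fires, +3 burnt (F count now 3)
Step 6: +2 fires, +3 burnt (F count now 2)
Step 7: +1 fires, +2 burnt (F count now 1)
Step 8: +1 fires, +1 burnt (F count now 1)
Step 9: +0 fires, +1 burnt (F count now 0)
Fire out after step 9
Initially T: 22, now '.': 28
Total burnt (originally-T cells now '.'): 20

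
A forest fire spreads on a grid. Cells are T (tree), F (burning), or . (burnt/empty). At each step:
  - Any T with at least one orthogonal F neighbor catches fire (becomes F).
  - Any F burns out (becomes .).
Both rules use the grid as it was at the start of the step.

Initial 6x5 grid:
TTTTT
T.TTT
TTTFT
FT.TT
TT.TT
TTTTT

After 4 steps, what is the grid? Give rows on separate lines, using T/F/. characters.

Step 1: 7 trees catch fire, 2 burn out
  TTTTT
  T.TFT
  FTF.F
  .F.FT
  FT.TT
  TTTTT
Step 2: 9 trees catch fire, 7 burn out
  TTTFT
  F.F.F
  .F...
  ....F
  .F.FT
  FTTTT
Step 3: 6 trees catch fire, 9 burn out
  FTF.F
  .....
  .....
  .....
  ....F
  .FTFT
Step 4: 3 trees catch fire, 6 burn out
  .F...
  .....
  .....
  .....
  .....
  ..F.F

.F...
.....
.....
.....
.....
..F.F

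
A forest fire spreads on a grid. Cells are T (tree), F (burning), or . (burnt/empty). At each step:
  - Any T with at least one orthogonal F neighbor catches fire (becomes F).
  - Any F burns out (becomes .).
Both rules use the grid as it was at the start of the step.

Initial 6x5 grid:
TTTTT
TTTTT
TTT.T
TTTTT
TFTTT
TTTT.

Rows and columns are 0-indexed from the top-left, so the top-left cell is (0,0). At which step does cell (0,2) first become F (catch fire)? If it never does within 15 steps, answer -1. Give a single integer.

Step 1: cell (0,2)='T' (+4 fires, +1 burnt)
Step 2: cell (0,2)='T' (+6 fires, +4 burnt)
Step 3: cell (0,2)='T' (+6 fires, +6 burnt)
Step 4: cell (0,2)='T' (+4 fires, +6 burnt)
Step 5: cell (0,2)='F' (+4 fires, +4 burnt)
  -> target ignites at step 5
Step 6: cell (0,2)='.' (+2 fires, +4 burnt)
Step 7: cell (0,2)='.' (+1 fires, +2 burnt)
Step 8: cell (0,2)='.' (+0 fires, +1 burnt)
  fire out at step 8

5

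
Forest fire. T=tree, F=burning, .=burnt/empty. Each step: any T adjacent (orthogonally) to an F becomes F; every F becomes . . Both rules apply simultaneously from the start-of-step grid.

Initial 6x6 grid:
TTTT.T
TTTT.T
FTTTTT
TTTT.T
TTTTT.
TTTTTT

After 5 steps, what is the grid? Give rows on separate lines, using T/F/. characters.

Step 1: 3 trees catch fire, 1 burn out
  TTTT.T
  FTTT.T
  .FTTTT
  FTTT.T
  TTTTT.
  TTTTTT
Step 2: 5 trees catch fire, 3 burn out
  FTTT.T
  .FTT.T
  ..FTTT
  .FTT.T
  FTTTT.
  TTTTTT
Step 3: 6 trees catch fire, 5 burn out
  .FTT.T
  ..FT.T
  ...FTT
  ..FT.T
  .FTTT.
  FTTTTT
Step 4: 6 trees catch fire, 6 burn out
  ..FT.T
  ...F.T
  ....FT
  ...F.T
  ..FTT.
  .FTTTT
Step 5: 4 trees catch fire, 6 burn out
  ...F.T
  .....T
  .....F
  .....T
  ...FT.
  ..FTTT

...F.T
.....T
.....F
.....T
...FT.
..FTTT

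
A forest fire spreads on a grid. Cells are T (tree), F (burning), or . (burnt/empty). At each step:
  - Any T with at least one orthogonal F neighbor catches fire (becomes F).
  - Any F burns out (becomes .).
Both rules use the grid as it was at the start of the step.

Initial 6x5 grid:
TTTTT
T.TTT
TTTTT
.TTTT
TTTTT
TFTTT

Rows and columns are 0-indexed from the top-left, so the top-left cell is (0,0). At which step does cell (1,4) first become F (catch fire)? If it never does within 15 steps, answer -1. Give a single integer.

Step 1: cell (1,4)='T' (+3 fires, +1 burnt)
Step 2: cell (1,4)='T' (+4 fires, +3 burnt)
Step 3: cell (1,4)='T' (+4 fires, +4 burnt)
Step 4: cell (1,4)='T' (+4 fires, +4 burnt)
Step 5: cell (1,4)='T' (+4 fires, +4 burnt)
Step 6: cell (1,4)='T' (+4 fires, +4 burnt)
Step 7: cell (1,4)='F' (+3 fires, +4 burnt)
  -> target ignites at step 7
Step 8: cell (1,4)='.' (+1 fires, +3 burnt)
Step 9: cell (1,4)='.' (+0 fires, +1 burnt)
  fire out at step 9

7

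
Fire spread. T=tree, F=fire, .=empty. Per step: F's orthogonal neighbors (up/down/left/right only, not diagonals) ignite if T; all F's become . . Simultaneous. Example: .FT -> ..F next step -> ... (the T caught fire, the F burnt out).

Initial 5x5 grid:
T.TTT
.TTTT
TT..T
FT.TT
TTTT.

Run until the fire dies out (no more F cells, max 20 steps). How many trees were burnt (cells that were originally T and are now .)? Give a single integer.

Step 1: +3 fires, +1 burnt (F count now 3)
Step 2: +2 fires, +3 burnt (F count now 2)
Step 3: +2 fires, +2 burnt (F count now 2)
Step 4: +2 fires, +2 burnt (F count now 2)
Step 5: +3 fires, +2 burnt (F count now 3)
Step 6: +3 fires, +3 burnt (F count now 3)
Step 7: +2 fires, +3 burnt (F count now 2)
Step 8: +0 fires, +2 burnt (F count now 0)
Fire out after step 8
Initially T: 18, now '.': 24
Total burnt (originally-T cells now '.'): 17

Answer: 17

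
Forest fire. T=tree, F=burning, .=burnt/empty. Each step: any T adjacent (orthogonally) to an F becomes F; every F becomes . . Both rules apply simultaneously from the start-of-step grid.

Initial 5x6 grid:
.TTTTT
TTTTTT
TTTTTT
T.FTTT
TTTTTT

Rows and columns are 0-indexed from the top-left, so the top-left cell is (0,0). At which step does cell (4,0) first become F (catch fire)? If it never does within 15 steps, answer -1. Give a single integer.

Step 1: cell (4,0)='T' (+3 fires, +1 burnt)
Step 2: cell (4,0)='T' (+6 fires, +3 burnt)
Step 3: cell (4,0)='F' (+8 fires, +6 burnt)
  -> target ignites at step 3
Step 4: cell (4,0)='.' (+7 fires, +8 burnt)
Step 5: cell (4,0)='.' (+2 fires, +7 burnt)
Step 6: cell (4,0)='.' (+1 fires, +2 burnt)
Step 7: cell (4,0)='.' (+0 fires, +1 burnt)
  fire out at step 7

3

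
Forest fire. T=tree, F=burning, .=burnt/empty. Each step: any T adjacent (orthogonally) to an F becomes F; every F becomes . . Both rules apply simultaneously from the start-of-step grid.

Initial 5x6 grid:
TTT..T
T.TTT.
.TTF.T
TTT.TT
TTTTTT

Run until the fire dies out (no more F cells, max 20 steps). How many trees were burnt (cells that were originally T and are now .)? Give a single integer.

Answer: 21

Derivation:
Step 1: +2 fires, +1 burnt (F count now 2)
Step 2: +4 fires, +2 burnt (F count now 4)
Step 3: +3 fires, +4 burnt (F count now 3)
Step 4: +4 fires, +3 burnt (F count now 4)
Step 5: +3 fires, +4 burnt (F count now 3)
Step 6: +3 fires, +3 burnt (F count now 3)
Step 7: +1 fires, +3 burnt (F count now 1)
Step 8: +1 fires, +1 burnt (F count now 1)
Step 9: +0 fires, +1 burnt (F count now 0)
Fire out after step 9
Initially T: 22, now '.': 29
Total burnt (originally-T cells now '.'): 21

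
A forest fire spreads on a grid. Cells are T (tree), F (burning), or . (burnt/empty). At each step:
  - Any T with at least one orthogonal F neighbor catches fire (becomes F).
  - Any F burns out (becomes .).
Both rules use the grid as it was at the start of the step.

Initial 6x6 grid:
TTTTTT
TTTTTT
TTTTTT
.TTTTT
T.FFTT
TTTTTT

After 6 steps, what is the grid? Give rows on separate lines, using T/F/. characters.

Step 1: 5 trees catch fire, 2 burn out
  TTTTTT
  TTTTTT
  TTTTTT
  .TFFTT
  T...FT
  TTFFTT
Step 2: 7 trees catch fire, 5 burn out
  TTTTTT
  TTTTTT
  TTFFTT
  .F..FT
  T....F
  TF..FT
Step 3: 7 trees catch fire, 7 burn out
  TTTTTT
  TTFFTT
  TF..FT
  .....F
  T.....
  F....F
Step 4: 7 trees catch fire, 7 burn out
  TTFFTT
  TF..FT
  F....F
  ......
  F.....
  ......
Step 5: 4 trees catch fire, 7 burn out
  TF..FT
  F....F
  ......
  ......
  ......
  ......
Step 6: 2 trees catch fire, 4 burn out
  F....F
  ......
  ......
  ......
  ......
  ......

F....F
......
......
......
......
......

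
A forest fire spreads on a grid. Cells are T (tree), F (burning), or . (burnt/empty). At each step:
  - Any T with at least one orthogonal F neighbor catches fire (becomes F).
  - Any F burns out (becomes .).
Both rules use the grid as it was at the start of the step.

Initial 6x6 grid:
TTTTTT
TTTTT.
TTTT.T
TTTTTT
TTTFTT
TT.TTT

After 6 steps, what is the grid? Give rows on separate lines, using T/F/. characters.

Step 1: 4 trees catch fire, 1 burn out
  TTTTTT
  TTTTT.
  TTTT.T
  TTTFTT
  TTF.FT
  TT.FTT
Step 2: 6 trees catch fire, 4 burn out
  TTTTTT
  TTTTT.
  TTTF.T
  TTF.FT
  TF...F
  TT..FT
Step 3: 7 trees catch fire, 6 burn out
  TTTTTT
  TTTFT.
  TTF..T
  TF...F
  F.....
  TF...F
Step 4: 7 trees catch fire, 7 burn out
  TTTFTT
  TTF.F.
  TF...F
  F.....
  ......
  F.....
Step 5: 4 trees catch fire, 7 burn out
  TTF.FT
  TF....
  F.....
  ......
  ......
  ......
Step 6: 3 trees catch fire, 4 burn out
  TF...F
  F.....
  ......
  ......
  ......
  ......

TF...F
F.....
......
......
......
......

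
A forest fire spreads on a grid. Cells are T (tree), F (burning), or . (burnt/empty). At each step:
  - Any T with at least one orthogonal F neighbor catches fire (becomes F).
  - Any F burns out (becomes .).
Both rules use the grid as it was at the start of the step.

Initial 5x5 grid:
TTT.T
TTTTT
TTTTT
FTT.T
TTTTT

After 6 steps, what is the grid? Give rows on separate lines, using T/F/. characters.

Step 1: 3 trees catch fire, 1 burn out
  TTT.T
  TTTTT
  FTTTT
  .FT.T
  FTTTT
Step 2: 4 trees catch fire, 3 burn out
  TTT.T
  FTTTT
  .FTTT
  ..F.T
  .FTTT
Step 3: 4 trees catch fire, 4 burn out
  FTT.T
  .FTTT
  ..FTT
  ....T
  ..FTT
Step 4: 4 trees catch fire, 4 burn out
  .FT.T
  ..FTT
  ...FT
  ....T
  ...FT
Step 5: 4 trees catch fire, 4 burn out
  ..F.T
  ...FT
  ....F
  ....T
  ....F
Step 6: 2 trees catch fire, 4 burn out
  ....T
  ....F
  .....
  ....F
  .....

....T
....F
.....
....F
.....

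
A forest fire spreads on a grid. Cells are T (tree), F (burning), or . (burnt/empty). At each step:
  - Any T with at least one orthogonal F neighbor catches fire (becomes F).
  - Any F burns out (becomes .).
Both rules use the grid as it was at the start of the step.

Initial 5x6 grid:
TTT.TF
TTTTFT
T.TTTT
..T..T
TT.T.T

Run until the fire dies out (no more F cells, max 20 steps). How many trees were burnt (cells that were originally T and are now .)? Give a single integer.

Step 1: +4 fires, +2 burnt (F count now 4)
Step 2: +3 fires, +4 burnt (F count now 3)
Step 3: +4 fires, +3 burnt (F count now 4)
Step 4: +4 fires, +4 burnt (F count now 4)
Step 5: +2 fires, +4 burnt (F count now 2)
Step 6: +0 fires, +2 burnt (F count now 0)
Fire out after step 6
Initially T: 20, now '.': 27
Total burnt (originally-T cells now '.'): 17

Answer: 17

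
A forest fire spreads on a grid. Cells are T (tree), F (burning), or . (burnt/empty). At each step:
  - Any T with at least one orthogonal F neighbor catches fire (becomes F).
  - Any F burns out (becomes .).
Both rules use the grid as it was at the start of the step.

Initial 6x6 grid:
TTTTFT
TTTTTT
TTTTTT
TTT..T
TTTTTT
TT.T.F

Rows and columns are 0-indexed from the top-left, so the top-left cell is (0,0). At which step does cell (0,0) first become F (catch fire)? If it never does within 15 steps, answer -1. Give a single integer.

Step 1: cell (0,0)='T' (+4 fires, +2 burnt)
Step 2: cell (0,0)='T' (+6 fires, +4 burnt)
Step 3: cell (0,0)='T' (+5 fires, +6 burnt)
Step 4: cell (0,0)='F' (+5 fires, +5 burnt)
  -> target ignites at step 4
Step 5: cell (0,0)='.' (+4 fires, +5 burnt)
Step 6: cell (0,0)='.' (+4 fires, +4 burnt)
Step 7: cell (0,0)='.' (+2 fires, +4 burnt)
Step 8: cell (0,0)='.' (+0 fires, +2 burnt)
  fire out at step 8

4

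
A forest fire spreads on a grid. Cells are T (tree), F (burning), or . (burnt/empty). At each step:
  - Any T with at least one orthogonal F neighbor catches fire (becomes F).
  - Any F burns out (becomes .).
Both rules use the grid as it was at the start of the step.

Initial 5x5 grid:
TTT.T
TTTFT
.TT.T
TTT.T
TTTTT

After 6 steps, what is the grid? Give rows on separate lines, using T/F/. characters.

Step 1: 2 trees catch fire, 1 burn out
  TTT.T
  TTF.F
  .TT.T
  TTT.T
  TTTTT
Step 2: 5 trees catch fire, 2 burn out
  TTF.F
  TF...
  .TF.F
  TTT.T
  TTTTT
Step 3: 5 trees catch fire, 5 burn out
  TF...
  F....
  .F...
  TTF.F
  TTTTT
Step 4: 4 trees catch fire, 5 burn out
  F....
  .....
  .....
  TF...
  TTFTF
Step 5: 3 trees catch fire, 4 burn out
  .....
  .....
  .....
  F....
  TF.F.
Step 6: 1 trees catch fire, 3 burn out
  .....
  .....
  .....
  .....
  F....

.....
.....
.....
.....
F....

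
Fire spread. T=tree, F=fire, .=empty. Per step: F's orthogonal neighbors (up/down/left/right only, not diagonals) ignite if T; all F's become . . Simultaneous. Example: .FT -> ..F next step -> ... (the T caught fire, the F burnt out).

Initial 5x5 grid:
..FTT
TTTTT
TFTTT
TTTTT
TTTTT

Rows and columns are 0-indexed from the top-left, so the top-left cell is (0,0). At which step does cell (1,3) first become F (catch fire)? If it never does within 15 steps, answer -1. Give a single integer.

Step 1: cell (1,3)='T' (+6 fires, +2 burnt)
Step 2: cell (1,3)='F' (+7 fires, +6 burnt)
  -> target ignites at step 2
Step 3: cell (1,3)='.' (+5 fires, +7 burnt)
Step 4: cell (1,3)='.' (+2 fires, +5 burnt)
Step 5: cell (1,3)='.' (+1 fires, +2 burnt)
Step 6: cell (1,3)='.' (+0 fires, +1 burnt)
  fire out at step 6

2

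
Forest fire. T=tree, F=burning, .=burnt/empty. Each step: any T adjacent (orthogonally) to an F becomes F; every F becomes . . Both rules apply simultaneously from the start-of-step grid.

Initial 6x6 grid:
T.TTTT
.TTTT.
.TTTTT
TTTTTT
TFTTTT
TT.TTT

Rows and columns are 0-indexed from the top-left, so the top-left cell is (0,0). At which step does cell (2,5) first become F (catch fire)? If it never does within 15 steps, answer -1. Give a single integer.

Step 1: cell (2,5)='T' (+4 fires, +1 burnt)
Step 2: cell (2,5)='T' (+5 fires, +4 burnt)
Step 3: cell (2,5)='T' (+5 fires, +5 burnt)
Step 4: cell (2,5)='T' (+5 fires, +5 burnt)
Step 5: cell (2,5)='T' (+5 fires, +5 burnt)
Step 6: cell (2,5)='F' (+3 fires, +5 burnt)
  -> target ignites at step 6
Step 7: cell (2,5)='.' (+1 fires, +3 burnt)
Step 8: cell (2,5)='.' (+1 fires, +1 burnt)
Step 9: cell (2,5)='.' (+0 fires, +1 burnt)
  fire out at step 9

6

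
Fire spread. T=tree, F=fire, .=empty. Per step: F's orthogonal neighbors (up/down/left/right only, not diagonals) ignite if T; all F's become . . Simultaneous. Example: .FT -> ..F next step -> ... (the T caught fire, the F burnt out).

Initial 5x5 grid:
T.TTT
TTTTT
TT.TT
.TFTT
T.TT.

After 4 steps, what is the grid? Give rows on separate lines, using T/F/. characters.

Step 1: 3 trees catch fire, 1 burn out
  T.TTT
  TTTTT
  TT.TT
  .F.FT
  T.FT.
Step 2: 4 trees catch fire, 3 burn out
  T.TTT
  TTTTT
  TF.FT
  ....F
  T..F.
Step 3: 4 trees catch fire, 4 burn out
  T.TTT
  TFTFT
  F...F
  .....
  T....
Step 4: 4 trees catch fire, 4 burn out
  T.TFT
  F.F.F
  .....
  .....
  T....

T.TFT
F.F.F
.....
.....
T....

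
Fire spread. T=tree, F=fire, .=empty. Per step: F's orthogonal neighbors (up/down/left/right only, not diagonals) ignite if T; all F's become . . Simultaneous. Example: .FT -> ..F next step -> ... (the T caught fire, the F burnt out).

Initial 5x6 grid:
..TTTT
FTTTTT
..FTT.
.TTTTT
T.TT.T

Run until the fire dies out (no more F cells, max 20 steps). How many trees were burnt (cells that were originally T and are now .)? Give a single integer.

Step 1: +4 fires, +2 burnt (F count now 4)
Step 2: +6 fires, +4 burnt (F count now 6)
Step 3: +4 fires, +6 burnt (F count now 4)
Step 4: +3 fires, +4 burnt (F count now 3)
Step 5: +2 fires, +3 burnt (F count now 2)
Step 6: +0 fires, +2 burnt (F count now 0)
Fire out after step 6
Initially T: 20, now '.': 29
Total burnt (originally-T cells now '.'): 19

Answer: 19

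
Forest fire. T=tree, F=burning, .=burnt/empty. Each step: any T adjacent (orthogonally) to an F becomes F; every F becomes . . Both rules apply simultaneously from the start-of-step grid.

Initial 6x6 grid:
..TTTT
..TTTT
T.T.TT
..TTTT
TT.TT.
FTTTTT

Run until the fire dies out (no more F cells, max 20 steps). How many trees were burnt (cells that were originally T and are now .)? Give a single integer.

Step 1: +2 fires, +1 burnt (F count now 2)
Step 2: +2 fires, +2 burnt (F count now 2)
Step 3: +1 fires, +2 burnt (F count now 1)
Step 4: +2 fires, +1 burnt (F count now 2)
Step 5: +3 fires, +2 burnt (F count now 3)
Step 6: +2 fires, +3 burnt (F count now 2)
Step 7: +3 fires, +2 burnt (F count now 3)
Step 8: +3 fires, +3 burnt (F count now 3)
Step 9: +4 fires, +3 burnt (F count now 4)
Step 10: +2 fires, +4 burnt (F count now 2)
Step 11: +0 fires, +2 burnt (F count now 0)
Fire out after step 11
Initially T: 25, now '.': 35
Total burnt (originally-T cells now '.'): 24

Answer: 24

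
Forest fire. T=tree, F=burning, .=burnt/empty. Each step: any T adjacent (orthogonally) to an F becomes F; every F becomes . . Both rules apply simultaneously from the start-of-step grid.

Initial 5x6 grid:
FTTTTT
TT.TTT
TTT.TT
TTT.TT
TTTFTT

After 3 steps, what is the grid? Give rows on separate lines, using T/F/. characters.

Step 1: 4 trees catch fire, 2 burn out
  .FTTTT
  FT.TTT
  TTT.TT
  TTT.TT
  TTF.FT
Step 2: 7 trees catch fire, 4 burn out
  ..FTTT
  .F.TTT
  FTT.TT
  TTF.FT
  TF...F
Step 3: 8 trees catch fire, 7 burn out
  ...FTT
  ...TTT
  .FF.FT
  FF...F
  F.....

...FTT
...TTT
.FF.FT
FF...F
F.....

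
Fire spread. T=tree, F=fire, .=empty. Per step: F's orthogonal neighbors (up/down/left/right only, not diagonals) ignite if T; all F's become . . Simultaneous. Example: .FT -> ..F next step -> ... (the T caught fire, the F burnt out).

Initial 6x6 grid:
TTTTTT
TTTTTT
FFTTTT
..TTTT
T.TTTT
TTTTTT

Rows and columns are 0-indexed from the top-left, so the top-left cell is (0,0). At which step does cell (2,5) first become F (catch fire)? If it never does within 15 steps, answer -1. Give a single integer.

Step 1: cell (2,5)='T' (+3 fires, +2 burnt)
Step 2: cell (2,5)='T' (+5 fires, +3 burnt)
Step 3: cell (2,5)='T' (+5 fires, +5 burnt)
Step 4: cell (2,5)='F' (+6 fires, +5 burnt)
  -> target ignites at step 4
Step 5: cell (2,5)='.' (+6 fires, +6 burnt)
Step 6: cell (2,5)='.' (+4 fires, +6 burnt)
Step 7: cell (2,5)='.' (+2 fires, +4 burnt)
Step 8: cell (2,5)='.' (+0 fires, +2 burnt)
  fire out at step 8

4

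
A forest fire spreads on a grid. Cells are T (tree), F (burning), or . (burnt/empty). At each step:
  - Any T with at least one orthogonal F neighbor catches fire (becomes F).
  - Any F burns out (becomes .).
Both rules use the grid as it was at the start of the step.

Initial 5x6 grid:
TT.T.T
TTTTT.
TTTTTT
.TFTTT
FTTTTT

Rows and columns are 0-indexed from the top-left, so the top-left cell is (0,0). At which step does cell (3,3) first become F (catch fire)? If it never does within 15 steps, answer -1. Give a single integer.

Step 1: cell (3,3)='F' (+5 fires, +2 burnt)
  -> target ignites at step 1
Step 2: cell (3,3)='.' (+5 fires, +5 burnt)
Step 3: cell (3,3)='.' (+6 fires, +5 burnt)
Step 4: cell (3,3)='.' (+6 fires, +6 burnt)
Step 5: cell (3,3)='.' (+1 fires, +6 burnt)
Step 6: cell (3,3)='.' (+0 fires, +1 burnt)
  fire out at step 6

1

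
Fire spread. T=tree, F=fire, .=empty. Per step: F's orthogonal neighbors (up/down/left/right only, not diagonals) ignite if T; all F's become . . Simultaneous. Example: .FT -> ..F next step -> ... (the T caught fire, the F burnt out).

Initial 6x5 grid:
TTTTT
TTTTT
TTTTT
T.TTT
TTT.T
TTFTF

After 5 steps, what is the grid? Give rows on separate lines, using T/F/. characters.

Step 1: 4 trees catch fire, 2 burn out
  TTTTT
  TTTTT
  TTTTT
  T.TTT
  TTF.F
  TF.F.
Step 2: 4 trees catch fire, 4 burn out
  TTTTT
  TTTTT
  TTTTT
  T.FTF
  TF...
  F....
Step 3: 4 trees catch fire, 4 burn out
  TTTTT
  TTTTT
  TTFTF
  T..F.
  F....
  .....
Step 4: 5 trees catch fire, 4 burn out
  TTTTT
  TTFTF
  TF.F.
  F....
  .....
  .....
Step 5: 5 trees catch fire, 5 burn out
  TTFTF
  TF.F.
  F....
  .....
  .....
  .....

TTFTF
TF.F.
F....
.....
.....
.....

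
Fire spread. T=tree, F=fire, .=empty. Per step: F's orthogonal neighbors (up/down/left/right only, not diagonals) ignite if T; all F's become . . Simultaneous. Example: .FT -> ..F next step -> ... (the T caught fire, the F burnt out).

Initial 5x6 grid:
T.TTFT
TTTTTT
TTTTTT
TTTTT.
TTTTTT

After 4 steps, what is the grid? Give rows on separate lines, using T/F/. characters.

Step 1: 3 trees catch fire, 1 burn out
  T.TF.F
  TTTTFT
  TTTTTT
  TTTTT.
  TTTTTT
Step 2: 4 trees catch fire, 3 burn out
  T.F...
  TTTF.F
  TTTTFT
  TTTTT.
  TTTTTT
Step 3: 4 trees catch fire, 4 burn out
  T.....
  TTF...
  TTTF.F
  TTTTF.
  TTTTTT
Step 4: 4 trees catch fire, 4 burn out
  T.....
  TF....
  TTF...
  TTTF..
  TTTTFT

T.....
TF....
TTF...
TTTF..
TTTTFT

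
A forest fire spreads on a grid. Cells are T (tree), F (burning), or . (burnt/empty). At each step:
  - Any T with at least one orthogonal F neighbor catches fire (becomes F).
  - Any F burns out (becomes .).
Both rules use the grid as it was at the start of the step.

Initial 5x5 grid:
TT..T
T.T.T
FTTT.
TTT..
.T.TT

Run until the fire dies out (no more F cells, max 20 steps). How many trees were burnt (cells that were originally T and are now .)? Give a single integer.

Step 1: +3 fires, +1 burnt (F count now 3)
Step 2: +3 fires, +3 burnt (F count now 3)
Step 3: +5 fires, +3 burnt (F count now 5)
Step 4: +0 fires, +5 burnt (F count now 0)
Fire out after step 4
Initially T: 15, now '.': 21
Total burnt (originally-T cells now '.'): 11

Answer: 11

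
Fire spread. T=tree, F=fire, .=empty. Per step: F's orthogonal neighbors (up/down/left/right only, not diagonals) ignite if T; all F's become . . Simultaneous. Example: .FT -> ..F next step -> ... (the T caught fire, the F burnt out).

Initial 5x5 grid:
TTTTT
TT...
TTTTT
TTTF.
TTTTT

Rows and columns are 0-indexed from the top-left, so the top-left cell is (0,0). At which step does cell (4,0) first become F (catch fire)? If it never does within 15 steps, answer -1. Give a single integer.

Step 1: cell (4,0)='T' (+3 fires, +1 burnt)
Step 2: cell (4,0)='T' (+5 fires, +3 burnt)
Step 3: cell (4,0)='T' (+3 fires, +5 burnt)
Step 4: cell (4,0)='F' (+3 fires, +3 burnt)
  -> target ignites at step 4
Step 5: cell (4,0)='.' (+2 fires, +3 burnt)
Step 6: cell (4,0)='.' (+2 fires, +2 burnt)
Step 7: cell (4,0)='.' (+1 fires, +2 burnt)
Step 8: cell (4,0)='.' (+1 fires, +1 burnt)
Step 9: cell (4,0)='.' (+0 fires, +1 burnt)
  fire out at step 9

4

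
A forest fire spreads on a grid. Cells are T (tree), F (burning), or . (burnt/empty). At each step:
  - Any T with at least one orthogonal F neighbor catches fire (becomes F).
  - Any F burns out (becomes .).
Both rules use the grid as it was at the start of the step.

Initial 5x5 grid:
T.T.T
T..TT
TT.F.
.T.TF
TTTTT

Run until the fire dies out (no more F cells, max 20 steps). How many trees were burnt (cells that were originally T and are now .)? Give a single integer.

Answer: 14

Derivation:
Step 1: +3 fires, +2 burnt (F count now 3)
Step 2: +2 fires, +3 burnt (F count now 2)
Step 3: +2 fires, +2 burnt (F count now 2)
Step 4: +1 fires, +2 burnt (F count now 1)
Step 5: +2 fires, +1 burnt (F count now 2)
Step 6: +1 fires, +2 burnt (F count now 1)
Step 7: +1 fires, +1 burnt (F count now 1)
Step 8: +1 fires, +1 burnt (F count now 1)
Step 9: +1 fires, +1 burnt (F count now 1)
Step 10: +0 fires, +1 burnt (F count now 0)
Fire out after step 10
Initially T: 15, now '.': 24
Total burnt (originally-T cells now '.'): 14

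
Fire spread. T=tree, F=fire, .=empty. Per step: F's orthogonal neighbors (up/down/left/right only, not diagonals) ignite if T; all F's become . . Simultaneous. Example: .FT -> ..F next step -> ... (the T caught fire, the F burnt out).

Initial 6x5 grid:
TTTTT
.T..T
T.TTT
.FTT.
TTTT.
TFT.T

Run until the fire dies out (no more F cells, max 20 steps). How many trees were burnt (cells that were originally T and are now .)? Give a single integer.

Step 1: +4 fires, +2 burnt (F count now 4)
Step 2: +4 fires, +4 burnt (F count now 4)
Step 3: +2 fires, +4 burnt (F count now 2)
Step 4: +1 fires, +2 burnt (F count now 1)
Step 5: +1 fires, +1 burnt (F count now 1)
Step 6: +1 fires, +1 burnt (F count now 1)
Step 7: +1 fires, +1 burnt (F count now 1)
Step 8: +1 fires, +1 burnt (F count now 1)
Step 9: +1 fires, +1 burnt (F count now 1)
Step 10: +2 fires, +1 burnt (F count now 2)
Step 11: +0 fires, +2 burnt (F count now 0)
Fire out after step 11
Initially T: 20, now '.': 28
Total burnt (originally-T cells now '.'): 18

Answer: 18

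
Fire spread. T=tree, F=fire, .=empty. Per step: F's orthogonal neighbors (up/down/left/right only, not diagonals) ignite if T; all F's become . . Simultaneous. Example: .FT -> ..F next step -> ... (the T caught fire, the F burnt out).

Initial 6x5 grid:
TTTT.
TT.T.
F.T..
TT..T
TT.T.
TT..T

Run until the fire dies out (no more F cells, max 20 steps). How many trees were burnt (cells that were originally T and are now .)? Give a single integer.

Step 1: +2 fires, +1 burnt (F count now 2)
Step 2: +4 fires, +2 burnt (F count now 4)
Step 3: +3 fires, +4 burnt (F count now 3)
Step 4: +2 fires, +3 burnt (F count now 2)
Step 5: +1 fires, +2 burnt (F count now 1)
Step 6: +1 fires, +1 burnt (F count now 1)
Step 7: +0 fires, +1 burnt (F count now 0)
Fire out after step 7
Initially T: 17, now '.': 26
Total burnt (originally-T cells now '.'): 13

Answer: 13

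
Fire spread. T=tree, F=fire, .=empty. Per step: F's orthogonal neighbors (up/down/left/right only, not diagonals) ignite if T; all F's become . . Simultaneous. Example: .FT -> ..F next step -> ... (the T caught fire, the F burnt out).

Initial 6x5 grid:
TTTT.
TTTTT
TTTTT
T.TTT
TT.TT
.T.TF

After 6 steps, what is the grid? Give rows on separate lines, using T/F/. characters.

Step 1: 2 trees catch fire, 1 burn out
  TTTT.
  TTTTT
  TTTTT
  T.TTT
  TT.TF
  .T.F.
Step 2: 2 trees catch fire, 2 burn out
  TTTT.
  TTTTT
  TTTTT
  T.TTF
  TT.F.
  .T...
Step 3: 2 trees catch fire, 2 burn out
  TTTT.
  TTTTT
  TTTTF
  T.TF.
  TT...
  .T...
Step 4: 3 trees catch fire, 2 burn out
  TTTT.
  TTTTF
  TTTF.
  T.F..
  TT...
  .T...
Step 5: 2 trees catch fire, 3 burn out
  TTTT.
  TTTF.
  TTF..
  T....
  TT...
  .T...
Step 6: 3 trees catch fire, 2 burn out
  TTTF.
  TTF..
  TF...
  T....
  TT...
  .T...

TTTF.
TTF..
TF...
T....
TT...
.T...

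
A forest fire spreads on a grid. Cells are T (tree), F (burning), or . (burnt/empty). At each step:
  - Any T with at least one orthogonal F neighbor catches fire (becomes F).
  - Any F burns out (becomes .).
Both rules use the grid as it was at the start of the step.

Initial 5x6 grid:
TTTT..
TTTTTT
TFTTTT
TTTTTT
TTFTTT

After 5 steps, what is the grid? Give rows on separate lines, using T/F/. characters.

Step 1: 7 trees catch fire, 2 burn out
  TTTT..
  TFTTTT
  F.FTTT
  TFFTTT
  TF.FTT
Step 2: 8 trees catch fire, 7 burn out
  TFTT..
  F.FTTT
  ...FTT
  F..FTT
  F...FT
Step 3: 6 trees catch fire, 8 burn out
  F.FT..
  ...FTT
  ....FT
  ....FT
  .....F
Step 4: 4 trees catch fire, 6 burn out
  ...F..
  ....FT
  .....F
  .....F
  ......
Step 5: 1 trees catch fire, 4 burn out
  ......
  .....F
  ......
  ......
  ......

......
.....F
......
......
......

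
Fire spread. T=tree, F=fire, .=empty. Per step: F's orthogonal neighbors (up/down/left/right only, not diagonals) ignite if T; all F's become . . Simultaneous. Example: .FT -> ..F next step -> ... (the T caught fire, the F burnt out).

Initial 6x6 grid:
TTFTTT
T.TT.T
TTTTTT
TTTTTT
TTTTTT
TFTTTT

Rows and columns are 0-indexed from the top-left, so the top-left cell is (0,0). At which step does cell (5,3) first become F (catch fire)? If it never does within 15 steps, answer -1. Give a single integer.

Step 1: cell (5,3)='T' (+6 fires, +2 burnt)
Step 2: cell (5,3)='F' (+8 fires, +6 burnt)
  -> target ignites at step 2
Step 3: cell (5,3)='.' (+8 fires, +8 burnt)
Step 4: cell (5,3)='.' (+6 fires, +8 burnt)
Step 5: cell (5,3)='.' (+3 fires, +6 burnt)
Step 6: cell (5,3)='.' (+1 fires, +3 burnt)
Step 7: cell (5,3)='.' (+0 fires, +1 burnt)
  fire out at step 7

2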